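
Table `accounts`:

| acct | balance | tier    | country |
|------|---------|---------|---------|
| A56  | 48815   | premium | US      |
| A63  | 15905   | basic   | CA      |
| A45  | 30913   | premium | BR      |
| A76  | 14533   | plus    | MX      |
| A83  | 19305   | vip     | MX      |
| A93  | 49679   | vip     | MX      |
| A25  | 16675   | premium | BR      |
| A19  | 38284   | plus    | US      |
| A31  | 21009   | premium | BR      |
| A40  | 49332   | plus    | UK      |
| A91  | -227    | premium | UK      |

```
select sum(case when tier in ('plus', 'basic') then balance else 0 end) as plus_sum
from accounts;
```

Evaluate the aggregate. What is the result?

acct=A56: ✗
acct=A63: ✓ → 15905
acct=A45: ✗
acct=A76: ✓ → 14533
acct=A83: ✗
acct=A93: ✗
acct=A25: ✗
acct=A19: ✓ → 38284
acct=A31: ✗
acct=A40: ✓ → 49332
acct=A91: ✗
plus_sum = 15905 + 14533 + 38284 + 49332 = 118054

118054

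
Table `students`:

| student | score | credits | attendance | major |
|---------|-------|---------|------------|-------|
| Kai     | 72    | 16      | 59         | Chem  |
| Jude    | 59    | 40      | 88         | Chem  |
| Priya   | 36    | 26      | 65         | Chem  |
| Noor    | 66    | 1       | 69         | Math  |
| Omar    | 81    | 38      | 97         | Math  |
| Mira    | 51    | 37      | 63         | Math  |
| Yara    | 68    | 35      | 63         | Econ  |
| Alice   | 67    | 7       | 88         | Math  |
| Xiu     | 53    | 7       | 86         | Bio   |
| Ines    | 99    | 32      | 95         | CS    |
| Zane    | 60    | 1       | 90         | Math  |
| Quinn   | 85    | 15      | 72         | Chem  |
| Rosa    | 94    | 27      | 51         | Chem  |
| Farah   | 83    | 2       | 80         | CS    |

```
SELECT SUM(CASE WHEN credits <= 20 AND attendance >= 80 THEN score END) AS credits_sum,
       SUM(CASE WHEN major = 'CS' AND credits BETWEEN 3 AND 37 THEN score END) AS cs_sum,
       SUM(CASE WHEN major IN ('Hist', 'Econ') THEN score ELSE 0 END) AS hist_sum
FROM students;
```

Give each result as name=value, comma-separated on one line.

credits_sum=263, cs_sum=99, hist_sum=68

[credits_sum: credits <= 20 AND attendance >= 80]
student=Kai: ✗
student=Jude: ✗
student=Priya: ✗
student=Noor: ✗
student=Omar: ✗
student=Mira: ✗
student=Yara: ✗
student=Alice: ✓ → 67
student=Xiu: ✓ → 53
student=Ines: ✗
student=Zane: ✓ → 60
student=Quinn: ✗
student=Rosa: ✗
student=Farah: ✓ → 83
credits_sum = 67 + 53 + 60 + 83 = 263
—
[cs_sum: major = 'CS' AND credits BETWEEN 3 AND 37]
student=Kai: ✗
student=Jude: ✗
student=Priya: ✗
student=Noor: ✗
student=Omar: ✗
student=Mira: ✗
student=Yara: ✗
student=Alice: ✗
student=Xiu: ✗
student=Ines: ✓ → 99
student=Zane: ✗
student=Quinn: ✗
student=Rosa: ✗
student=Farah: ✗
cs_sum = 99
—
[hist_sum: major IN ('Hist', 'Econ')]
student=Kai: ✗
student=Jude: ✗
student=Priya: ✗
student=Noor: ✗
student=Omar: ✗
student=Mira: ✗
student=Yara: ✓ → 68
student=Alice: ✗
student=Xiu: ✗
student=Ines: ✗
student=Zane: ✗
student=Quinn: ✗
student=Rosa: ✗
student=Farah: ✗
hist_sum = 68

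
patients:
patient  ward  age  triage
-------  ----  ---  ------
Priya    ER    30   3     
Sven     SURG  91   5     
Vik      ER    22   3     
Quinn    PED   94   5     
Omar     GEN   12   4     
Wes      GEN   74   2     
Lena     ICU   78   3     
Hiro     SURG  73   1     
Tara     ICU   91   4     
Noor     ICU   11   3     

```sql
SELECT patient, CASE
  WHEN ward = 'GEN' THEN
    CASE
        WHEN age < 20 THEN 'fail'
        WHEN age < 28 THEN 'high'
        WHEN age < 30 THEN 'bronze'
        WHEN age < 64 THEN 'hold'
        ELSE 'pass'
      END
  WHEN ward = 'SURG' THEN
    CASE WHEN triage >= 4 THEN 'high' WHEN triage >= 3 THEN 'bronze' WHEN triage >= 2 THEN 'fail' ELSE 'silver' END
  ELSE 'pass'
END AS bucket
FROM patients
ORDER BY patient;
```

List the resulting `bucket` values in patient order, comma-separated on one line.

patient=Hiro: ward='SURG' → inner[ELSE] → silver
patient=Lena: ward='ICU' → outer ELSE → pass
patient=Noor: ward='ICU' → outer ELSE → pass
patient=Omar: ward='GEN' → inner[age < 20] → fail
patient=Priya: ward='ER' → outer ELSE → pass
patient=Quinn: ward='PED' → outer ELSE → pass
patient=Sven: ward='SURG' → inner[triage >= 4] → high
patient=Tara: ward='ICU' → outer ELSE → pass
patient=Vik: ward='ER' → outer ELSE → pass
patient=Wes: ward='GEN' → inner[ELSE] → pass

silver, pass, pass, fail, pass, pass, high, pass, pass, pass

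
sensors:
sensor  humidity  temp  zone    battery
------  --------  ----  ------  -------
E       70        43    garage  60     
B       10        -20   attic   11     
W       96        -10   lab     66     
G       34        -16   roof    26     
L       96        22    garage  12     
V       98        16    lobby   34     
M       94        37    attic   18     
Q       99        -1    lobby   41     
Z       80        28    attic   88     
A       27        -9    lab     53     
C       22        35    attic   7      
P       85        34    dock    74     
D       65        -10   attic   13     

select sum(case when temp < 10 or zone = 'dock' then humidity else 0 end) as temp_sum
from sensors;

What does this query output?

416

sensor=E: ✗
sensor=B: ✓ → 10
sensor=W: ✓ → 96
sensor=G: ✓ → 34
sensor=L: ✗
sensor=V: ✗
sensor=M: ✗
sensor=Q: ✓ → 99
sensor=Z: ✗
sensor=A: ✓ → 27
sensor=C: ✗
sensor=P: ✓ → 85
sensor=D: ✓ → 65
temp_sum = 10 + 96 + 34 + 99 + 27 + 85 + 65 = 416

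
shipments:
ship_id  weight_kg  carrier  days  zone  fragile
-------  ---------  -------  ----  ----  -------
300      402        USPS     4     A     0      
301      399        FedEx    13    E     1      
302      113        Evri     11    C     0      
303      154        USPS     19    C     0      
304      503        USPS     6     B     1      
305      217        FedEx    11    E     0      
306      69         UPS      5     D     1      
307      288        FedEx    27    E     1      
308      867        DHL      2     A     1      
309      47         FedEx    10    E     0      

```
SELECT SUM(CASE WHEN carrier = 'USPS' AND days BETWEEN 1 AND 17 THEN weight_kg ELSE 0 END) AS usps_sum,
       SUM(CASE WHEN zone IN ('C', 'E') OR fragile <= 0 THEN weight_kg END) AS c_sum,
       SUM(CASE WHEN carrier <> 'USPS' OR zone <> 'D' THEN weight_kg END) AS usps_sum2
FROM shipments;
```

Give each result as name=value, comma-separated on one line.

usps_sum=905, c_sum=1620, usps_sum2=3059

[usps_sum: carrier = 'USPS' AND days BETWEEN 1 AND 17]
ship_id=300: ✓ → 402
ship_id=301: ✗
ship_id=302: ✗
ship_id=303: ✗
ship_id=304: ✓ → 503
ship_id=305: ✗
ship_id=306: ✗
ship_id=307: ✗
ship_id=308: ✗
ship_id=309: ✗
usps_sum = 402 + 503 = 905
—
[c_sum: zone IN ('C', 'E') OR fragile <= 0]
ship_id=300: ✓ → 402
ship_id=301: ✓ → 399
ship_id=302: ✓ → 113
ship_id=303: ✓ → 154
ship_id=304: ✗
ship_id=305: ✓ → 217
ship_id=306: ✗
ship_id=307: ✓ → 288
ship_id=308: ✗
ship_id=309: ✓ → 47
c_sum = 402 + 399 + 113 + 154 + 217 + 288 + 47 = 1620
—
[usps_sum2: carrier <> 'USPS' OR zone <> 'D']
ship_id=300: ✓ → 402
ship_id=301: ✓ → 399
ship_id=302: ✓ → 113
ship_id=303: ✓ → 154
ship_id=304: ✓ → 503
ship_id=305: ✓ → 217
ship_id=306: ✓ → 69
ship_id=307: ✓ → 288
ship_id=308: ✓ → 867
ship_id=309: ✓ → 47
usps_sum2 = 402 + 399 + 113 + 154 + 503 + 217 + 69 + 288 + 867 + 47 = 3059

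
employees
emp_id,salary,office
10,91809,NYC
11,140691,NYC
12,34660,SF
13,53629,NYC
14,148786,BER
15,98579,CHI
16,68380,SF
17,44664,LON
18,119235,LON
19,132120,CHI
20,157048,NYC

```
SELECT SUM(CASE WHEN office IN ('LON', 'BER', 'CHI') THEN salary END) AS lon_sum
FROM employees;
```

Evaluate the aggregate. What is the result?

emp_id=10: ✗
emp_id=11: ✗
emp_id=12: ✗
emp_id=13: ✗
emp_id=14: ✓ → 148786
emp_id=15: ✓ → 98579
emp_id=16: ✗
emp_id=17: ✓ → 44664
emp_id=18: ✓ → 119235
emp_id=19: ✓ → 132120
emp_id=20: ✗
lon_sum = 148786 + 98579 + 44664 + 119235 + 132120 = 543384

543384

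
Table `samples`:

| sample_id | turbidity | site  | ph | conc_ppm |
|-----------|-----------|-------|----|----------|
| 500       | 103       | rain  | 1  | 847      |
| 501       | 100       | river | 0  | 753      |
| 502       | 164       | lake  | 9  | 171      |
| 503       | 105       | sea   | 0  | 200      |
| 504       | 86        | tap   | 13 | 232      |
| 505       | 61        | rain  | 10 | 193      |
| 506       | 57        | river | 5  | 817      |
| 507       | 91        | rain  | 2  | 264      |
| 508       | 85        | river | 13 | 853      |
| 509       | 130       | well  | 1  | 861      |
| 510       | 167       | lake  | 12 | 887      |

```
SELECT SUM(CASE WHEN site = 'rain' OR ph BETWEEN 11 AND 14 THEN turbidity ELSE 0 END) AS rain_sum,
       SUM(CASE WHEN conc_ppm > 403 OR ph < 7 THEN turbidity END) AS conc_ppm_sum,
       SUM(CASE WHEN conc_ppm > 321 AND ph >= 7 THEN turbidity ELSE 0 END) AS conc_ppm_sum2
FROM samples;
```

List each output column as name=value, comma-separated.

rain_sum=593, conc_ppm_sum=838, conc_ppm_sum2=252

[rain_sum: site = 'rain' OR ph BETWEEN 11 AND 14]
sample_id=500: ✓ → 103
sample_id=501: ✗
sample_id=502: ✗
sample_id=503: ✗
sample_id=504: ✓ → 86
sample_id=505: ✓ → 61
sample_id=506: ✗
sample_id=507: ✓ → 91
sample_id=508: ✓ → 85
sample_id=509: ✗
sample_id=510: ✓ → 167
rain_sum = 103 + 86 + 61 + 91 + 85 + 167 = 593
—
[conc_ppm_sum: conc_ppm > 403 OR ph < 7]
sample_id=500: ✓ → 103
sample_id=501: ✓ → 100
sample_id=502: ✗
sample_id=503: ✓ → 105
sample_id=504: ✗
sample_id=505: ✗
sample_id=506: ✓ → 57
sample_id=507: ✓ → 91
sample_id=508: ✓ → 85
sample_id=509: ✓ → 130
sample_id=510: ✓ → 167
conc_ppm_sum = 103 + 100 + 105 + 57 + 91 + 85 + 130 + 167 = 838
—
[conc_ppm_sum2: conc_ppm > 321 AND ph >= 7]
sample_id=500: ✗
sample_id=501: ✗
sample_id=502: ✗
sample_id=503: ✗
sample_id=504: ✗
sample_id=505: ✗
sample_id=506: ✗
sample_id=507: ✗
sample_id=508: ✓ → 85
sample_id=509: ✗
sample_id=510: ✓ → 167
conc_ppm_sum2 = 85 + 167 = 252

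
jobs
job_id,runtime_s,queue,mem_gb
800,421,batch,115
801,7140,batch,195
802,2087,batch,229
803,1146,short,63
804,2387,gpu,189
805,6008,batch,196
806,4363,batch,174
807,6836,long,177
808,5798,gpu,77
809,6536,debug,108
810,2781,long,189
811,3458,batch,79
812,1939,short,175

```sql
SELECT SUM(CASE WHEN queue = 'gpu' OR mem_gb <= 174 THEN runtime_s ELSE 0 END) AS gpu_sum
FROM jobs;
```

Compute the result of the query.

job_id=800: ✓ → 421
job_id=801: ✗
job_id=802: ✗
job_id=803: ✓ → 1146
job_id=804: ✓ → 2387
job_id=805: ✗
job_id=806: ✓ → 4363
job_id=807: ✗
job_id=808: ✓ → 5798
job_id=809: ✓ → 6536
job_id=810: ✗
job_id=811: ✓ → 3458
job_id=812: ✗
gpu_sum = 421 + 1146 + 2387 + 4363 + 5798 + 6536 + 3458 = 24109

24109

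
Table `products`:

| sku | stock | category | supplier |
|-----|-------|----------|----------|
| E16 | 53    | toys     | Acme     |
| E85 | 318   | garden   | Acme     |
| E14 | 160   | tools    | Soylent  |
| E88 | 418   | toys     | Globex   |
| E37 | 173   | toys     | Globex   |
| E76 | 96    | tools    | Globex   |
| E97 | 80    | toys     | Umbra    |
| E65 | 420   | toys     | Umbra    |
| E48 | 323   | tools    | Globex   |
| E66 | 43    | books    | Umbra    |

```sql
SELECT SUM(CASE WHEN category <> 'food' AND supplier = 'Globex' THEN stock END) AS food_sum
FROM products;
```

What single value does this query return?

sku=E16: ✗
sku=E85: ✗
sku=E14: ✗
sku=E88: ✓ → 418
sku=E37: ✓ → 173
sku=E76: ✓ → 96
sku=E97: ✗
sku=E65: ✗
sku=E48: ✓ → 323
sku=E66: ✗
food_sum = 418 + 173 + 96 + 323 = 1010

1010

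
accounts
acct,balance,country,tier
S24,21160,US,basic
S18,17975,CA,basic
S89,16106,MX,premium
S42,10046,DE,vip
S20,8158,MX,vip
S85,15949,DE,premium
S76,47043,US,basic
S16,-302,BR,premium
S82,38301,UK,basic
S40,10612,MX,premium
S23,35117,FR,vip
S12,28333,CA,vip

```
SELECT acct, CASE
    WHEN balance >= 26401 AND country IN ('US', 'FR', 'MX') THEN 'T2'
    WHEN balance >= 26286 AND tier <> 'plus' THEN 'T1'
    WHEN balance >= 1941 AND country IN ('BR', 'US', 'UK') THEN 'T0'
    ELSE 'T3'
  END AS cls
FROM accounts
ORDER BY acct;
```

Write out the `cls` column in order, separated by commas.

acct=S12: balance >= 26286 AND tier <> 'plus' → T1
acct=S16: ELSE → T3
acct=S18: ELSE → T3
acct=S20: ELSE → T3
acct=S23: balance >= 26401 AND country IN ('US', 'FR', 'MX') → T2
acct=S24: balance >= 1941 AND country IN ('BR', 'US', 'UK') → T0
acct=S40: ELSE → T3
acct=S42: ELSE → T3
acct=S76: balance >= 26401 AND country IN ('US', 'FR', 'MX') → T2
acct=S82: balance >= 26286 AND tier <> 'plus' → T1
acct=S85: ELSE → T3
acct=S89: ELSE → T3

T1, T3, T3, T3, T2, T0, T3, T3, T2, T1, T3, T3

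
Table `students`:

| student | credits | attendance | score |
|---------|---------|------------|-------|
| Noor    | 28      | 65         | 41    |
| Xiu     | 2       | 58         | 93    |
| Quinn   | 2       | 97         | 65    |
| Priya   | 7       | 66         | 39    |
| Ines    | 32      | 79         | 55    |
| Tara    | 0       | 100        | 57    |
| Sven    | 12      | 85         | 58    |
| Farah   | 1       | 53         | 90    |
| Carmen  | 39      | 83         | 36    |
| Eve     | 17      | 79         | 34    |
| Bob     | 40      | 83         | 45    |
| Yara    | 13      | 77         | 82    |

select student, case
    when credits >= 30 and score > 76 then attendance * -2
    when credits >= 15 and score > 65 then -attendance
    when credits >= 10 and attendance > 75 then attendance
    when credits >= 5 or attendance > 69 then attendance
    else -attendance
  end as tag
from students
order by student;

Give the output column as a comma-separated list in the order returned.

83, 83, 79, -53, 79, 65, 66, 97, 85, 100, -58, 77

student=Bob: credits >= 10 and attendance > 75 → 83
student=Carmen: credits >= 10 and attendance > 75 → 83
student=Eve: credits >= 10 and attendance > 75 → 79
student=Farah: ELSE → -53
student=Ines: credits >= 10 and attendance > 75 → 79
student=Noor: credits >= 5 or attendance > 69 → 65
student=Priya: credits >= 5 or attendance > 69 → 66
student=Quinn: credits >= 5 or attendance > 69 → 97
student=Sven: credits >= 10 and attendance > 75 → 85
student=Tara: credits >= 5 or attendance > 69 → 100
student=Xiu: ELSE → -58
student=Yara: credits >= 10 and attendance > 75 → 77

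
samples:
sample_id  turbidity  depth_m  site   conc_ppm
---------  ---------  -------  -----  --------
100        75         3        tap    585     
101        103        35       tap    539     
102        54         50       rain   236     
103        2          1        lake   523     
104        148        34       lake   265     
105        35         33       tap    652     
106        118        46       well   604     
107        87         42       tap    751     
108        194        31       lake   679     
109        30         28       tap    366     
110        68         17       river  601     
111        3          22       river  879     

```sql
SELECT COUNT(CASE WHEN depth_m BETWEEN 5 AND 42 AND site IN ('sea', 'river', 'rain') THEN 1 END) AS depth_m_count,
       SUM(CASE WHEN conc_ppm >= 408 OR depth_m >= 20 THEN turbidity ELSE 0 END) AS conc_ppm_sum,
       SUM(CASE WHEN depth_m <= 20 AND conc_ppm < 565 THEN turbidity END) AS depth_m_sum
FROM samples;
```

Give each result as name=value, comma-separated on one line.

depth_m_count=2, conc_ppm_sum=917, depth_m_sum=2

[depth_m_count: depth_m BETWEEN 5 AND 42 AND site IN ('sea', 'river', 'rain')]
sample_id=100: ✗
sample_id=101: ✗
sample_id=102: ✗
sample_id=103: ✗
sample_id=104: ✗
sample_id=105: ✗
sample_id=106: ✗
sample_id=107: ✗
sample_id=108: ✗
sample_id=109: ✗
sample_id=110: ✓ → 1
sample_id=111: ✓ → 1
depth_m_count = COUNT(1, 1) = 2
—
[conc_ppm_sum: conc_ppm >= 408 OR depth_m >= 20]
sample_id=100: ✓ → 75
sample_id=101: ✓ → 103
sample_id=102: ✓ → 54
sample_id=103: ✓ → 2
sample_id=104: ✓ → 148
sample_id=105: ✓ → 35
sample_id=106: ✓ → 118
sample_id=107: ✓ → 87
sample_id=108: ✓ → 194
sample_id=109: ✓ → 30
sample_id=110: ✓ → 68
sample_id=111: ✓ → 3
conc_ppm_sum = 75 + 103 + 54 + 2 + 148 + 35 + 118 + 87 + 194 + 30 + 68 + 3 = 917
—
[depth_m_sum: depth_m <= 20 AND conc_ppm < 565]
sample_id=100: ✗
sample_id=101: ✗
sample_id=102: ✗
sample_id=103: ✓ → 2
sample_id=104: ✗
sample_id=105: ✗
sample_id=106: ✗
sample_id=107: ✗
sample_id=108: ✗
sample_id=109: ✗
sample_id=110: ✗
sample_id=111: ✗
depth_m_sum = 2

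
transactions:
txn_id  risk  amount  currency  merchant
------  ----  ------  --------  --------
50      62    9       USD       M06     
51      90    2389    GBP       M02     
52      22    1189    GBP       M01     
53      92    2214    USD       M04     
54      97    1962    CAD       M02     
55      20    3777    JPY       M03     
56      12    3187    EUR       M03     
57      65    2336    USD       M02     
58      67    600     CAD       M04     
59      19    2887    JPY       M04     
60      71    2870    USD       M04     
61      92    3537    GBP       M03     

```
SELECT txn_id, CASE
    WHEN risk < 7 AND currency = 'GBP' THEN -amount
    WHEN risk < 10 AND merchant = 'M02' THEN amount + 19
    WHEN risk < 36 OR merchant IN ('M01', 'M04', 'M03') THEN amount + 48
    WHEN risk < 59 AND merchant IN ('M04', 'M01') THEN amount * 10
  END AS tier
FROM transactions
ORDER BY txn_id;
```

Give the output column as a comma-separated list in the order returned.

txn_id=50: (no match → NULL) → NULL
txn_id=51: (no match → NULL) → NULL
txn_id=52: risk < 36 OR merchant IN ('M01', 'M04', 'M03') → 1237
txn_id=53: risk < 36 OR merchant IN ('M01', 'M04', 'M03') → 2262
txn_id=54: (no match → NULL) → NULL
txn_id=55: risk < 36 OR merchant IN ('M01', 'M04', 'M03') → 3825
txn_id=56: risk < 36 OR merchant IN ('M01', 'M04', 'M03') → 3235
txn_id=57: (no match → NULL) → NULL
txn_id=58: risk < 36 OR merchant IN ('M01', 'M04', 'M03') → 648
txn_id=59: risk < 36 OR merchant IN ('M01', 'M04', 'M03') → 2935
txn_id=60: risk < 36 OR merchant IN ('M01', 'M04', 'M03') → 2918
txn_id=61: risk < 36 OR merchant IN ('M01', 'M04', 'M03') → 3585

NULL, NULL, 1237, 2262, NULL, 3825, 3235, NULL, 648, 2935, 2918, 3585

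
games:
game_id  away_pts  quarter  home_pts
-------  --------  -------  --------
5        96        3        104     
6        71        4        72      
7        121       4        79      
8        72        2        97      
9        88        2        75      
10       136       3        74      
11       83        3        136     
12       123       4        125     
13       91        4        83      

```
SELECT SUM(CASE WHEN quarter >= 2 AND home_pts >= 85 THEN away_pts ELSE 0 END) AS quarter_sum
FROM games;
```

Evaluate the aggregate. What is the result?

game_id=5: ✓ → 96
game_id=6: ✗
game_id=7: ✗
game_id=8: ✓ → 72
game_id=9: ✗
game_id=10: ✗
game_id=11: ✓ → 83
game_id=12: ✓ → 123
game_id=13: ✗
quarter_sum = 96 + 72 + 83 + 123 = 374

374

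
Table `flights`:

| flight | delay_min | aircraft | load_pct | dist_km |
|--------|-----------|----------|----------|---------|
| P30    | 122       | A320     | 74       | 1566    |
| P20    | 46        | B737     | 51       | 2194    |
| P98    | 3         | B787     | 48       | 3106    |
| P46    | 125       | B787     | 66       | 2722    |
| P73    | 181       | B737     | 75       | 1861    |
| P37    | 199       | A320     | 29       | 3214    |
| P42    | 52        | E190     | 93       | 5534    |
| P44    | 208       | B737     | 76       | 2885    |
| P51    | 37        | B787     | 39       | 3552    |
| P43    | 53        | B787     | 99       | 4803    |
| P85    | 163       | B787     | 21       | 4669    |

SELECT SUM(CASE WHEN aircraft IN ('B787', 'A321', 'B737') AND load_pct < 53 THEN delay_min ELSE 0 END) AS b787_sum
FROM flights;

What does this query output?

249

flight=P30: ✗
flight=P20: ✓ → 46
flight=P98: ✓ → 3
flight=P46: ✗
flight=P73: ✗
flight=P37: ✗
flight=P42: ✗
flight=P44: ✗
flight=P51: ✓ → 37
flight=P43: ✗
flight=P85: ✓ → 163
b787_sum = 46 + 3 + 37 + 163 = 249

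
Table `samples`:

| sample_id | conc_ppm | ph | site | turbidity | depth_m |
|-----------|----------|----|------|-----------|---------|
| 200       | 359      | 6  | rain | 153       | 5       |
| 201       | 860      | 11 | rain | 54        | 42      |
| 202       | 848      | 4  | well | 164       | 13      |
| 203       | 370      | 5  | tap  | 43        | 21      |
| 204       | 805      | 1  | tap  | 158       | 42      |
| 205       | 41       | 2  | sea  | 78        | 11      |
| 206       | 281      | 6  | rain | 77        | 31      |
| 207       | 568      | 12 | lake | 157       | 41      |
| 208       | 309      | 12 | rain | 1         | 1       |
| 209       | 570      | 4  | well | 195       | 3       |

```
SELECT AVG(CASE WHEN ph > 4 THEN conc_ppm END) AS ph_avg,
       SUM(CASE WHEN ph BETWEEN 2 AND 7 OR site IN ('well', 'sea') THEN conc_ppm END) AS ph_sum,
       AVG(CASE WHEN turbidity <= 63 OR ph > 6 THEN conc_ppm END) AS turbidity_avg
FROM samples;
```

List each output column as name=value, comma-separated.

[ph_avg: ph > 4]
sample_id=200: ✓ → 359
sample_id=201: ✓ → 860
sample_id=202: ✗
sample_id=203: ✓ → 370
sample_id=204: ✗
sample_id=205: ✗
sample_id=206: ✓ → 281
sample_id=207: ✓ → 568
sample_id=208: ✓ → 309
sample_id=209: ✗
ph_avg = (359 + 860 + 370 + 281 + 568 + 309) / 6 = 457.8333333333
—
[ph_sum: ph BETWEEN 2 AND 7 OR site IN ('well', 'sea')]
sample_id=200: ✓ → 359
sample_id=201: ✗
sample_id=202: ✓ → 848
sample_id=203: ✓ → 370
sample_id=204: ✗
sample_id=205: ✓ → 41
sample_id=206: ✓ → 281
sample_id=207: ✗
sample_id=208: ✗
sample_id=209: ✓ → 570
ph_sum = 359 + 848 + 370 + 41 + 281 + 570 = 2469
—
[turbidity_avg: turbidity <= 63 OR ph > 6]
sample_id=200: ✗
sample_id=201: ✓ → 860
sample_id=202: ✗
sample_id=203: ✓ → 370
sample_id=204: ✗
sample_id=205: ✗
sample_id=206: ✗
sample_id=207: ✓ → 568
sample_id=208: ✓ → 309
sample_id=209: ✗
turbidity_avg = (860 + 370 + 568 + 309) / 4 = 526.75

ph_avg=457.8333333333, ph_sum=2469, turbidity_avg=526.75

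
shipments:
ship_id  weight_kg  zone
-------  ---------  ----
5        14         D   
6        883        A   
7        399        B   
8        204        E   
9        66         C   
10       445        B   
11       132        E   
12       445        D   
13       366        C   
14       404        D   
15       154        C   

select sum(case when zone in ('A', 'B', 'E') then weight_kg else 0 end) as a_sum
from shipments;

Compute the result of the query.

2063

ship_id=5: ✗
ship_id=6: ✓ → 883
ship_id=7: ✓ → 399
ship_id=8: ✓ → 204
ship_id=9: ✗
ship_id=10: ✓ → 445
ship_id=11: ✓ → 132
ship_id=12: ✗
ship_id=13: ✗
ship_id=14: ✗
ship_id=15: ✗
a_sum = 883 + 399 + 204 + 445 + 132 = 2063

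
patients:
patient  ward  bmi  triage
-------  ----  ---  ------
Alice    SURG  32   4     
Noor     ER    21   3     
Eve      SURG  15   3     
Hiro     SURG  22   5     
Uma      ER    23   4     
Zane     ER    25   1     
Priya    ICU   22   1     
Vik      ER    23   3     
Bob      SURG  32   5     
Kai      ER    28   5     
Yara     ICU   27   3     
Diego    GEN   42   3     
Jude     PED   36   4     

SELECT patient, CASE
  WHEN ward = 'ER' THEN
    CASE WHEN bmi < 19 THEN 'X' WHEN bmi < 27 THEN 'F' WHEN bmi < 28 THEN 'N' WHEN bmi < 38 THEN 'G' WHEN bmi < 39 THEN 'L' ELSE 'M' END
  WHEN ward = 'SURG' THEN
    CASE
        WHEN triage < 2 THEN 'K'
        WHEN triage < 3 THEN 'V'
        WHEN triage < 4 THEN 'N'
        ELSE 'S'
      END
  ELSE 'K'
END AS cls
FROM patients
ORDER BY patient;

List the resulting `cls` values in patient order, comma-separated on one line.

patient=Alice: ward='SURG' → inner[ELSE] → S
patient=Bob: ward='SURG' → inner[ELSE] → S
patient=Diego: ward='GEN' → outer ELSE → K
patient=Eve: ward='SURG' → inner[triage < 4] → N
patient=Hiro: ward='SURG' → inner[ELSE] → S
patient=Jude: ward='PED' → outer ELSE → K
patient=Kai: ward='ER' → inner[bmi < 38] → G
patient=Noor: ward='ER' → inner[bmi < 27] → F
patient=Priya: ward='ICU' → outer ELSE → K
patient=Uma: ward='ER' → inner[bmi < 27] → F
patient=Vik: ward='ER' → inner[bmi < 27] → F
patient=Yara: ward='ICU' → outer ELSE → K
patient=Zane: ward='ER' → inner[bmi < 27] → F

S, S, K, N, S, K, G, F, K, F, F, K, F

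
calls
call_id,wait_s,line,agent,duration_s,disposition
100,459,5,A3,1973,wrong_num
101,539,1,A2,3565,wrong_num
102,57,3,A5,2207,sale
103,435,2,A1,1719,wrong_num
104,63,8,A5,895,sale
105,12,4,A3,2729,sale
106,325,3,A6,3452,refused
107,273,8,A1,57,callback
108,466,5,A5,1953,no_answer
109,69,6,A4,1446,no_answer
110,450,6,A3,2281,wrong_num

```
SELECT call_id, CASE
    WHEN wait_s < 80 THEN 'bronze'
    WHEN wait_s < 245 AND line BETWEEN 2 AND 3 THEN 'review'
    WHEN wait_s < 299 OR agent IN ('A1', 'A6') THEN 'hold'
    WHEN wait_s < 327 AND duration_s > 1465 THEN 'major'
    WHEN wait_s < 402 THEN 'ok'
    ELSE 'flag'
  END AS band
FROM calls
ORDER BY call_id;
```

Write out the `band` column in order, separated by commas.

flag, flag, bronze, hold, bronze, bronze, hold, hold, flag, bronze, flag

call_id=100: ELSE → flag
call_id=101: ELSE → flag
call_id=102: wait_s < 80 → bronze
call_id=103: wait_s < 299 OR agent IN ('A1', 'A6') → hold
call_id=104: wait_s < 80 → bronze
call_id=105: wait_s < 80 → bronze
call_id=106: wait_s < 299 OR agent IN ('A1', 'A6') → hold
call_id=107: wait_s < 299 OR agent IN ('A1', 'A6') → hold
call_id=108: ELSE → flag
call_id=109: wait_s < 80 → bronze
call_id=110: ELSE → flag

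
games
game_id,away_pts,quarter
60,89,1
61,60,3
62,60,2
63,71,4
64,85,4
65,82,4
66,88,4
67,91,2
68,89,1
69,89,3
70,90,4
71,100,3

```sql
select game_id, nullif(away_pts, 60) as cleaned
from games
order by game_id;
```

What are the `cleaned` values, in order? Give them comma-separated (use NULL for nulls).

game_id=60: away_pts=89 vs 60: differ → 89
game_id=61: away_pts=60 vs 60: equal → NULL
game_id=62: away_pts=60 vs 60: equal → NULL
game_id=63: away_pts=71 vs 60: differ → 71
game_id=64: away_pts=85 vs 60: differ → 85
game_id=65: away_pts=82 vs 60: differ → 82
game_id=66: away_pts=88 vs 60: differ → 88
game_id=67: away_pts=91 vs 60: differ → 91
game_id=68: away_pts=89 vs 60: differ → 89
game_id=69: away_pts=89 vs 60: differ → 89
game_id=70: away_pts=90 vs 60: differ → 90
game_id=71: away_pts=100 vs 60: differ → 100

89, NULL, NULL, 71, 85, 82, 88, 91, 89, 89, 90, 100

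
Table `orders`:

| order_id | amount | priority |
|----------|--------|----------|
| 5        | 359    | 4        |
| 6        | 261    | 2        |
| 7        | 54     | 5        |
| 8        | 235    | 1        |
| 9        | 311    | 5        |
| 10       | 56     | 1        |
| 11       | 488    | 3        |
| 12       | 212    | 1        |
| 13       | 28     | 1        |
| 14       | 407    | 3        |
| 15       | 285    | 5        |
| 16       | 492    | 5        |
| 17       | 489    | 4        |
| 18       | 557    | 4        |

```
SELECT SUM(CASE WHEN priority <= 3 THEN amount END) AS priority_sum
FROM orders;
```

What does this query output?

1687

order_id=5: ✗
order_id=6: ✓ → 261
order_id=7: ✗
order_id=8: ✓ → 235
order_id=9: ✗
order_id=10: ✓ → 56
order_id=11: ✓ → 488
order_id=12: ✓ → 212
order_id=13: ✓ → 28
order_id=14: ✓ → 407
order_id=15: ✗
order_id=16: ✗
order_id=17: ✗
order_id=18: ✗
priority_sum = 261 + 235 + 56 + 488 + 212 + 28 + 407 = 1687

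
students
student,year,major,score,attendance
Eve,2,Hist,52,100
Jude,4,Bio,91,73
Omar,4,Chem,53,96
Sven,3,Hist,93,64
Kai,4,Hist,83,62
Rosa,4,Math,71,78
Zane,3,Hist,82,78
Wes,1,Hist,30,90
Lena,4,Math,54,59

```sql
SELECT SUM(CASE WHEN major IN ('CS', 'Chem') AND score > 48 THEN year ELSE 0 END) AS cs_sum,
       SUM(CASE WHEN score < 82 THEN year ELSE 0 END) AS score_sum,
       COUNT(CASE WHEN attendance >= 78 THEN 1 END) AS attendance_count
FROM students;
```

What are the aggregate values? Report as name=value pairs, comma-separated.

[cs_sum: major IN ('CS', 'Chem') AND score > 48]
student=Eve: ✗
student=Jude: ✗
student=Omar: ✓ → 4
student=Sven: ✗
student=Kai: ✗
student=Rosa: ✗
student=Zane: ✗
student=Wes: ✗
student=Lena: ✗
cs_sum = 4
—
[score_sum: score < 82]
student=Eve: ✓ → 2
student=Jude: ✗
student=Omar: ✓ → 4
student=Sven: ✗
student=Kai: ✗
student=Rosa: ✓ → 4
student=Zane: ✗
student=Wes: ✓ → 1
student=Lena: ✓ → 4
score_sum = 2 + 4 + 4 + 1 + 4 = 15
—
[attendance_count: attendance >= 78]
student=Eve: ✓ → 1
student=Jude: ✗
student=Omar: ✓ → 1
student=Sven: ✗
student=Kai: ✗
student=Rosa: ✓ → 1
student=Zane: ✓ → 1
student=Wes: ✓ → 1
student=Lena: ✗
attendance_count = COUNT(1, 1, 1, 1, 1) = 5

cs_sum=4, score_sum=15, attendance_count=5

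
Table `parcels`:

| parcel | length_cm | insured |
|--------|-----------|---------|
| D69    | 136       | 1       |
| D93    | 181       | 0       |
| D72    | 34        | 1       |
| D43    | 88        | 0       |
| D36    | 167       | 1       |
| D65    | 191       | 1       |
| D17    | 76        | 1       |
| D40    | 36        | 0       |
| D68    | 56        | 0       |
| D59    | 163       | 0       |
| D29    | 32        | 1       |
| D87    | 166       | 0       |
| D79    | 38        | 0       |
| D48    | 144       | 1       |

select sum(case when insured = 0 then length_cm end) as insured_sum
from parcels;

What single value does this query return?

parcel=D69: ✗
parcel=D93: ✓ → 181
parcel=D72: ✗
parcel=D43: ✓ → 88
parcel=D36: ✗
parcel=D65: ✗
parcel=D17: ✗
parcel=D40: ✓ → 36
parcel=D68: ✓ → 56
parcel=D59: ✓ → 163
parcel=D29: ✗
parcel=D87: ✓ → 166
parcel=D79: ✓ → 38
parcel=D48: ✗
insured_sum = 181 + 88 + 36 + 56 + 163 + 166 + 38 = 728

728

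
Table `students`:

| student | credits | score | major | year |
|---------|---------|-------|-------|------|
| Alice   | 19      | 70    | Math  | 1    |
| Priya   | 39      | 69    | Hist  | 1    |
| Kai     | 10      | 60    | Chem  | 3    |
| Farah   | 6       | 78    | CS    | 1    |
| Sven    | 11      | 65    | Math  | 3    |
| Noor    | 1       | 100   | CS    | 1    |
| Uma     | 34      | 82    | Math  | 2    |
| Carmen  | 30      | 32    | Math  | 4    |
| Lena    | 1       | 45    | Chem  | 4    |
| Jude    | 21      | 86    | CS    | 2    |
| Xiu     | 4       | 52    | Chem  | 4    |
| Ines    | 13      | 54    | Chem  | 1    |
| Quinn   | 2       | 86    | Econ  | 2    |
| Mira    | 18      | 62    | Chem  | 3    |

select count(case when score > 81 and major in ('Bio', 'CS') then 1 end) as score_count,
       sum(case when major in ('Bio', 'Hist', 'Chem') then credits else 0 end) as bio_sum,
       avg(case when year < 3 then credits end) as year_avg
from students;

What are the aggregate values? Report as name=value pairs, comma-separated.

score_count=2, bio_sum=85, year_avg=16.875

[score_count: score > 81 and major in ('Bio', 'CS')]
student=Alice: ✗
student=Priya: ✗
student=Kai: ✗
student=Farah: ✗
student=Sven: ✗
student=Noor: ✓ → 1
student=Uma: ✗
student=Carmen: ✗
student=Lena: ✗
student=Jude: ✓ → 1
student=Xiu: ✗
student=Ines: ✗
student=Quinn: ✗
student=Mira: ✗
score_count = COUNT(1, 1) = 2
—
[bio_sum: major in ('Bio', 'Hist', 'Chem')]
student=Alice: ✗
student=Priya: ✓ → 39
student=Kai: ✓ → 10
student=Farah: ✗
student=Sven: ✗
student=Noor: ✗
student=Uma: ✗
student=Carmen: ✗
student=Lena: ✓ → 1
student=Jude: ✗
student=Xiu: ✓ → 4
student=Ines: ✓ → 13
student=Quinn: ✗
student=Mira: ✓ → 18
bio_sum = 39 + 10 + 1 + 4 + 13 + 18 = 85
—
[year_avg: year < 3]
student=Alice: ✓ → 19
student=Priya: ✓ → 39
student=Kai: ✗
student=Farah: ✓ → 6
student=Sven: ✗
student=Noor: ✓ → 1
student=Uma: ✓ → 34
student=Carmen: ✗
student=Lena: ✗
student=Jude: ✓ → 21
student=Xiu: ✗
student=Ines: ✓ → 13
student=Quinn: ✓ → 2
student=Mira: ✗
year_avg = (19 + 39 + 6 + 1 + 34 + 21 + 13 + 2) / 8 = 16.875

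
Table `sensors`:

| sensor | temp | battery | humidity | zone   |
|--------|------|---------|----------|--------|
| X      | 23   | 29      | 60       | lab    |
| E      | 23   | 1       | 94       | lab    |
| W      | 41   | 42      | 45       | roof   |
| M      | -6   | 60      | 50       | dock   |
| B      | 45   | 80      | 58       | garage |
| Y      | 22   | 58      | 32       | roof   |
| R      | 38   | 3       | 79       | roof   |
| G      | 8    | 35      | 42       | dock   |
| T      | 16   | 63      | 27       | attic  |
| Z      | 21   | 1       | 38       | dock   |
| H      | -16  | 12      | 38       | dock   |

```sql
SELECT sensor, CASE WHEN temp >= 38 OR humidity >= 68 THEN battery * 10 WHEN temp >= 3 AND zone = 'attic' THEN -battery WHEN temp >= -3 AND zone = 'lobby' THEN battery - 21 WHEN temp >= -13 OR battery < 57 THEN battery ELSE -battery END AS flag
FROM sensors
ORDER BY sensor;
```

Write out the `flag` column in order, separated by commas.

800, 10, 35, 12, 60, 30, -63, 420, 29, 58, 1

sensor=B: temp >= 38 OR humidity >= 68 → 800
sensor=E: temp >= 38 OR humidity >= 68 → 10
sensor=G: temp >= -13 OR battery < 57 → 35
sensor=H: temp >= -13 OR battery < 57 → 12
sensor=M: temp >= -13 OR battery < 57 → 60
sensor=R: temp >= 38 OR humidity >= 68 → 30
sensor=T: temp >= 3 AND zone = 'attic' → -63
sensor=W: temp >= 38 OR humidity >= 68 → 420
sensor=X: temp >= -13 OR battery < 57 → 29
sensor=Y: temp >= -13 OR battery < 57 → 58
sensor=Z: temp >= -13 OR battery < 57 → 1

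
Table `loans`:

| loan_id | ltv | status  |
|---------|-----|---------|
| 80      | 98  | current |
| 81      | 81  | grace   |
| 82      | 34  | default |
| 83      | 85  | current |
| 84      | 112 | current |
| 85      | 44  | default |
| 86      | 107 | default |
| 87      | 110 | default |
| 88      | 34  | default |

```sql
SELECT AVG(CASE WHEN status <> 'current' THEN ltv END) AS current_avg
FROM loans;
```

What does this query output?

loan_id=80: ✗
loan_id=81: ✓ → 81
loan_id=82: ✓ → 34
loan_id=83: ✗
loan_id=84: ✗
loan_id=85: ✓ → 44
loan_id=86: ✓ → 107
loan_id=87: ✓ → 110
loan_id=88: ✓ → 34
current_avg = (81 + 34 + 44 + 107 + 110 + 34) / 6 = 68.3333333333

68.3333333333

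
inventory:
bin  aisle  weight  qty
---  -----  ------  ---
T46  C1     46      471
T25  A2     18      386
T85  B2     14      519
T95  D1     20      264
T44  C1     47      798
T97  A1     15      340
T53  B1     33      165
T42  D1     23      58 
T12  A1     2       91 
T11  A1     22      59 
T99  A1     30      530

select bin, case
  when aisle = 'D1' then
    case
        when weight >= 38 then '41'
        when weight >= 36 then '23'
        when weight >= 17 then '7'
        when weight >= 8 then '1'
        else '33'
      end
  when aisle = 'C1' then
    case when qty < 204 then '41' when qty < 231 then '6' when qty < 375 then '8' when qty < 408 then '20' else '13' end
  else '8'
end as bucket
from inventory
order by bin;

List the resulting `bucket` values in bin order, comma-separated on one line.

bin=T11: aisle='A1' → outer ELSE → 8
bin=T12: aisle='A1' → outer ELSE → 8
bin=T25: aisle='A2' → outer ELSE → 8
bin=T42: aisle='D1' → inner[weight >= 17] → 7
bin=T44: aisle='C1' → inner[ELSE] → 13
bin=T46: aisle='C1' → inner[ELSE] → 13
bin=T53: aisle='B1' → outer ELSE → 8
bin=T85: aisle='B2' → outer ELSE → 8
bin=T95: aisle='D1' → inner[weight >= 17] → 7
bin=T97: aisle='A1' → outer ELSE → 8
bin=T99: aisle='A1' → outer ELSE → 8

8, 8, 8, 7, 13, 13, 8, 8, 7, 8, 8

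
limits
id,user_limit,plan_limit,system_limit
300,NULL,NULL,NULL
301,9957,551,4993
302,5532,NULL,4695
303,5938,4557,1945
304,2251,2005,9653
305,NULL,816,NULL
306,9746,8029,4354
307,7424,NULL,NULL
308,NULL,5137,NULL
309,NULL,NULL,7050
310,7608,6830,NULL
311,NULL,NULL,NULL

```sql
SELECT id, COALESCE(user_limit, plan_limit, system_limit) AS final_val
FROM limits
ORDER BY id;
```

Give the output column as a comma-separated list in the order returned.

id=300: user_limit=NULL, plan_limit=NULL, system_limit=NULL (all NULL) → NULL
id=301: user_limit=9957 → 9957
id=302: user_limit=5532 → 5532
id=303: user_limit=5938 → 5938
id=304: user_limit=2251 → 2251
id=305: user_limit=NULL, plan_limit=816 → 816
id=306: user_limit=9746 → 9746
id=307: user_limit=7424 → 7424
id=308: user_limit=NULL, plan_limit=5137 → 5137
id=309: user_limit=NULL, plan_limit=NULL, system_limit=7050 → 7050
id=310: user_limit=7608 → 7608
id=311: user_limit=NULL, plan_limit=NULL, system_limit=NULL (all NULL) → NULL

NULL, 9957, 5532, 5938, 2251, 816, 9746, 7424, 5137, 7050, 7608, NULL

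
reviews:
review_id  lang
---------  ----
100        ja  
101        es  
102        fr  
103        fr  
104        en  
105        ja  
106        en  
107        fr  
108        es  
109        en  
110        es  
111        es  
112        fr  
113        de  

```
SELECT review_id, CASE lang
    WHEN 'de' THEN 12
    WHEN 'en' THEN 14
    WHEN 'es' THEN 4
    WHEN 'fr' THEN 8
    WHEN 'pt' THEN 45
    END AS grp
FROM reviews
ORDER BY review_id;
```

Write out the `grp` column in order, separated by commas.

NULL, 4, 8, 8, 14, NULL, 14, 8, 4, 14, 4, 4, 8, 12

review_id=100: (no match → NULL) → NULL
review_id=101: lang='es' → 4
review_id=102: lang='fr' → 8
review_id=103: lang='fr' → 8
review_id=104: lang='en' → 14
review_id=105: (no match → NULL) → NULL
review_id=106: lang='en' → 14
review_id=107: lang='fr' → 8
review_id=108: lang='es' → 4
review_id=109: lang='en' → 14
review_id=110: lang='es' → 4
review_id=111: lang='es' → 4
review_id=112: lang='fr' → 8
review_id=113: lang='de' → 12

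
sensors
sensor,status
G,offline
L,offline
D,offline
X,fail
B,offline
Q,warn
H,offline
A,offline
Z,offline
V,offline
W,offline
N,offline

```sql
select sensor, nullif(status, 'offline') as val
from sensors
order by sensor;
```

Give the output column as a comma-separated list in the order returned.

NULL, NULL, NULL, NULL, NULL, NULL, NULL, warn, NULL, NULL, fail, NULL

sensor=A: status=offline vs offline: equal → NULL
sensor=B: status=offline vs offline: equal → NULL
sensor=D: status=offline vs offline: equal → NULL
sensor=G: status=offline vs offline: equal → NULL
sensor=H: status=offline vs offline: equal → NULL
sensor=L: status=offline vs offline: equal → NULL
sensor=N: status=offline vs offline: equal → NULL
sensor=Q: status=warn vs offline: differ → warn
sensor=V: status=offline vs offline: equal → NULL
sensor=W: status=offline vs offline: equal → NULL
sensor=X: status=fail vs offline: differ → fail
sensor=Z: status=offline vs offline: equal → NULL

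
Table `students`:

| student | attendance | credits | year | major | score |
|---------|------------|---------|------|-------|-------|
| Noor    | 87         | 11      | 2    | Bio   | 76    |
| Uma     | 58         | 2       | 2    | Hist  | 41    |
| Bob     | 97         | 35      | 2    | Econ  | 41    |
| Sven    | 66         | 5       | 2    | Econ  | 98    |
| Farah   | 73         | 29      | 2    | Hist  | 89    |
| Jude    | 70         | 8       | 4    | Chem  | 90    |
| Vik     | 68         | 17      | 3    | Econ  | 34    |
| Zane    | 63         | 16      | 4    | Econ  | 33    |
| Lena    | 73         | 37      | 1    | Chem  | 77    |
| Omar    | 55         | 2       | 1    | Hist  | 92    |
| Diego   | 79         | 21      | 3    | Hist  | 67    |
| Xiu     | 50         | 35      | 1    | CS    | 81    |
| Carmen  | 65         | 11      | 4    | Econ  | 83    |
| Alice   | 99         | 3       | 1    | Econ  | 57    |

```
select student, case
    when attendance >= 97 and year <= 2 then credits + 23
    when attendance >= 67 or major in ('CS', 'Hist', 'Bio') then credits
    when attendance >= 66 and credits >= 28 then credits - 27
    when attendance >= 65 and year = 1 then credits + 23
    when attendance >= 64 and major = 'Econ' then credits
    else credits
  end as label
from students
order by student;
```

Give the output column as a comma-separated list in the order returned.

student=Alice: attendance >= 97 and year <= 2 → 26
student=Bob: attendance >= 97 and year <= 2 → 58
student=Carmen: attendance >= 64 and major = 'Econ' → 11
student=Diego: attendance >= 67 or major in ('CS', 'Hist', 'Bio') → 21
student=Farah: attendance >= 67 or major in ('CS', 'Hist', 'Bio') → 29
student=Jude: attendance >= 67 or major in ('CS', 'Hist', 'Bio') → 8
student=Lena: attendance >= 67 or major in ('CS', 'Hist', 'Bio') → 37
student=Noor: attendance >= 67 or major in ('CS', 'Hist', 'Bio') → 11
student=Omar: attendance >= 67 or major in ('CS', 'Hist', 'Bio') → 2
student=Sven: attendance >= 64 and major = 'Econ' → 5
student=Uma: attendance >= 67 or major in ('CS', 'Hist', 'Bio') → 2
student=Vik: attendance >= 67 or major in ('CS', 'Hist', 'Bio') → 17
student=Xiu: attendance >= 67 or major in ('CS', 'Hist', 'Bio') → 35
student=Zane: ELSE → 16

26, 58, 11, 21, 29, 8, 37, 11, 2, 5, 2, 17, 35, 16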